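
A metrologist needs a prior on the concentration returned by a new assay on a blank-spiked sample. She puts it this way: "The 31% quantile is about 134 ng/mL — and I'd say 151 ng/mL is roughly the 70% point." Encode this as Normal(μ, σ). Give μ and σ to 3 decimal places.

The p-quantile of Normal(μ,σ) is μ + z_p·σ, with z_{0.31} = -0.4959 and z_{0.7} = 0.5244.
Eliminate σ: μ = (z₂·x₁ − z₁·x₂)/(z₂ − z₁) = (0.5244·134 − (-0.4959)·151)/1.02 = 142.262.
Then σ = (x₂ − x₁)/(z₂ − z₁) = (151 − 134)/1.02 = 16.663.

μ = 142.262, σ = 16.663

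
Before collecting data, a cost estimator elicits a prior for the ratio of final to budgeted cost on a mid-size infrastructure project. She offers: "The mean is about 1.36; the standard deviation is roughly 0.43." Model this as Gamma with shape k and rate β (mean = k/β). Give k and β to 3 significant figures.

For Gamma(k, rate β): mean = k/β, variance = k/β², so CV = 1/√k.
CV = SD/mean = 0.43/1.36 = 0.3162, hence k = 1/CV² = 10.
Then β = k/mean = 10/1.36 = 7.36.

k ≈ 10, β ≈ 7.36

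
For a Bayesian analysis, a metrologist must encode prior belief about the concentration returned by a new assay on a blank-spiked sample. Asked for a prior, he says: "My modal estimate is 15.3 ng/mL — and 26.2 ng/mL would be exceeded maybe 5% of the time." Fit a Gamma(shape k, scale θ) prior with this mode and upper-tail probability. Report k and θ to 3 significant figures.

Gamma(k,θ) with k>1 has mode (k−1)θ, so θ = 15.3/(k−1).
Need P(X < 26.2) = 0.95 with θ tied to k this way. Start at k = 2, θ = 15.3: P(X<26.2) ≈ 0.511.
Too low — raise k to concentrate. Iterating converges to k ≈ 10.6.
Then θ = 15.3/(10.6−1) ≈ 1.59.

k ≈ 10.6, θ ≈ 1.59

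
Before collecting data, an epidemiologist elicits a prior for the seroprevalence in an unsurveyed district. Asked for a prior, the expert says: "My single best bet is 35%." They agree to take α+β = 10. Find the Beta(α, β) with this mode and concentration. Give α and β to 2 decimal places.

For α,β > 1 the Beta mode is (α−1)/(α+β−2). With α+β = 10, the mode is (α−1)/8.
Set (α−1)/8 = 0.35 → α = 1 + 0.35·8 = 3.80.
β = 10 − α = 6.20.

α = 3.80, β = 6.20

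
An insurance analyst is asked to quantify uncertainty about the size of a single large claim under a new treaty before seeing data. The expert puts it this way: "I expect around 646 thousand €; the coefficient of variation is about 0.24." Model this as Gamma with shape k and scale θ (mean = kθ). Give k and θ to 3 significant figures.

For Gamma(k, scale θ): mean = kθ, variance = kθ², so CV = 1/√k.
CV = 0.24, hence k = 1/CV² = 17.4.
Then θ = mean/k = 646/17.4 = 37.2.

k ≈ 17.4, θ ≈ 37.2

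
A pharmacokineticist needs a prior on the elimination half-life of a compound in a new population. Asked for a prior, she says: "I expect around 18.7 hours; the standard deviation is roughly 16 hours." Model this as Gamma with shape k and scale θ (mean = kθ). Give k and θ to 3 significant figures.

k ≈ 1.37, θ ≈ 13.7

For Gamma(k, scale θ): mean = kθ, variance = kθ², so CV = 1/√k.
CV = SD/mean = 16/18.7 = 0.8556, hence k = 1/CV² = 1.37.
Then θ = mean/k = 18.7/1.37 = 13.7.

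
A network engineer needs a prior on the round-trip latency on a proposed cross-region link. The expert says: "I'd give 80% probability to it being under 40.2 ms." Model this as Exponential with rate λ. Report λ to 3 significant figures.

P(T < 40.2) = 1 − e^(−λ·40.2) = 0.8, so λ = −ln(1−0.8)/40.2 = −ln(0.2)/40.2 = 0.04.

λ ≈ 0.04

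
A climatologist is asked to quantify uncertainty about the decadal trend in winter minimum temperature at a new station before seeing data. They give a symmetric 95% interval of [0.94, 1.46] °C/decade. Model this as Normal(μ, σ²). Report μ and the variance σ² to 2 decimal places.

μ = 1.20, σ² = 0.02

A symmetric 95% interval runs μ ± z·σ with z = 1.96.
Half-width = 0.26, so σ = 0.26/1.96 = 0.133 and σ² = 0.02.
μ is the interval midpoint, 1.20.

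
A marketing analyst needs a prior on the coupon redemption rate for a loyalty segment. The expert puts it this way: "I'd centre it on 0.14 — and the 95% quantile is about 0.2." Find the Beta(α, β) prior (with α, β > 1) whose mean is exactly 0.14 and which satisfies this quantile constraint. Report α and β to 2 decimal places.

With mean 0.14 fixed, write α = 0.14s, β = 0.86s where s = α+β.
Need P(θ < 0.2) = 0.95 under Beta(0.14s, 0.86s). Normal approximation: (q−m)/√(m(1−m)/s) ≈ z_{0.95} = 1.64, so s ≈ 0.14·0.86·(1.64)²/(0.2−0.14)² = 90.5.
At s = 90.5: P(θ<0.2) ≈ 0.940. Adjusting to match 0.95 gives s ≈ 102.06.
So α = 0.14·102.06 ≈ 14.29, β = 0.86·102.06 ≈ 87.77.

α ≈ 14.29, β ≈ 87.77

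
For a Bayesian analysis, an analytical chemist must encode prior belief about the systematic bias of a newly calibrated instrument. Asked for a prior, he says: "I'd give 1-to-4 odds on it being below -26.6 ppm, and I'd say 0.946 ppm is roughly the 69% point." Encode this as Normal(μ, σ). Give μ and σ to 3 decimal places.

μ = -9.266, σ = 20.596

For Normal(μ,σ), the p-quantile is μ + z_p·σ. Here z_{0.2} = -0.8416, z_{0.69} = 0.4959.
So -26.6 = μ − 0.8416σ and 0.946 = μ + 0.4959σ.
Subtracting: σ = (0.946 − -26.6)/(0.4959 − (-0.8416)) = 20.596.
Then μ = -26.6 − (-0.8416)·20.596 = -9.266.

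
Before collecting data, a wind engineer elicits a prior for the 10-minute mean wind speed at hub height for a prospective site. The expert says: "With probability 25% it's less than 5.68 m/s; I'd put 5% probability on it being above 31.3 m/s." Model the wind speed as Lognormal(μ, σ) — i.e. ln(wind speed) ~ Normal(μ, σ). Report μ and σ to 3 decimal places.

If T ~ Lognormal(μ,σ) then ln T ~ Normal(μ,σ), so the p-quantile of ln T is μ + z_p·σ.
ln(5.68) = 1.737 and ln(31.3) = 3.444; z_{0.25} = -0.6745, z_{0.95} = 1.645.
σ = (3.444 − 1.737)/(1.645 − (-0.6745)) = 0.736.
μ = 1.737 − (-0.6745)·0.736 = 2.233.

μ ≈ 2.233, σ ≈ 0.736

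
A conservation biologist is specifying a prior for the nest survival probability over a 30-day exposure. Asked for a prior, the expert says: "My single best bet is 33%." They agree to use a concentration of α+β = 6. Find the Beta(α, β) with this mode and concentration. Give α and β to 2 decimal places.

For α,β > 1 the Beta mode is (α−1)/(α+β−2). With α+β = 6, the mode is (α−1)/4.
Set (α−1)/4 = 0.33 → α = 1 + 0.33·4 = 2.32.
β = 6 − α = 3.68.

α = 2.32, β = 3.68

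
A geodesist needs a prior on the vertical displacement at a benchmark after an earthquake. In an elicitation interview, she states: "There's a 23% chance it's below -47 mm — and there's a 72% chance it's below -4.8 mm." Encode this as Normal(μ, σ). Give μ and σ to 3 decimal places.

μ = -23.409, σ = 31.929

The p-quantile of Normal(μ,σ) is μ + z_p·σ, with z_{0.23} = -0.7388 and z_{0.72} = 0.5828.
Eliminate σ: μ = (z₂·x₁ − z₁·x₂)/(z₂ − z₁) = (0.5828·-47 − (-0.7388)·-4.8)/1.322 = -23.409.
Then σ = (x₂ − x₁)/(z₂ − z₁) = (-4.8 − -47)/1.322 = 31.929.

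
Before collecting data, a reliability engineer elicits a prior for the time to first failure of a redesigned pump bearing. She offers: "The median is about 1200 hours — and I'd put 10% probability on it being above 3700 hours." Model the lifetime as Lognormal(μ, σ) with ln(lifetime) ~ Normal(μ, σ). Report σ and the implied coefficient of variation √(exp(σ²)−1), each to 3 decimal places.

If T ~ Lognormal(μ,σ) then ln T ~ Normal(μ,σ), so the p-quantile of ln T is μ + z_p·σ.
ln(1200) = 7.09 and ln(3700) = 8.216; z_{0.5} = 0, z_{0.9} = 1.282.
σ = (8.216 − 7.09)/(1.282 − (0)) = 0.879.
μ = 7.09 − (0)·0.879 = 7.090.
CV = √(exp(σ²)−1) = √(exp(0.7720)−1) = 1.079.

σ ≈ 0.879, CV ≈ 1.079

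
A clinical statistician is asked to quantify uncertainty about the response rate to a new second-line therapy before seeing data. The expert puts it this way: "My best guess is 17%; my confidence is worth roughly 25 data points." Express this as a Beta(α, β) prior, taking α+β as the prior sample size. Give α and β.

Under the effective-sample-size interpretation, Beta(α, β) has prior mean α/(α+β) and prior sample size α+β.
So α+β = 25 and α/(α+β) = 0.17, giving α = 0.17·25 = 4.25 and β = 25 − 4.25 = 20.75.

α = 4.25, β = 20.75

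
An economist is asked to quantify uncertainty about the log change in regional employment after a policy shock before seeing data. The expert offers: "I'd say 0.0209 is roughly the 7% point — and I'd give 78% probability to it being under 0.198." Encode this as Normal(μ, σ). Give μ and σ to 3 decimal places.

μ = 0.137, σ = 0.079

For Normal(μ,σ), the p-quantile is μ + z_p·σ. Here z_{0.07} = -1.476, z_{0.78} = 0.7722.
So 0.0209 = μ − 1.476σ and 0.198 = μ + 0.7722σ.
Subtracting: σ = (0.198 − 0.0209)/(0.7722 − (-1.476)) = 0.079.
Then μ = 0.0209 − (-1.476)·0.079 = 0.137.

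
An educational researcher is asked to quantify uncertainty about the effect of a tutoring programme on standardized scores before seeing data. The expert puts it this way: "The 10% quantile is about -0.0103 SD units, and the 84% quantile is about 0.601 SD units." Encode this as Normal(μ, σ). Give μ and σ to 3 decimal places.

μ = 0.334, σ = 0.269

For Normal(μ,σ), the p-quantile is μ + z_p·σ. Here z_{0.1} = -1.282, z_{0.84} = 0.9945.
So -0.0103 = μ − 1.282σ and 0.601 = μ + 0.9945σ.
Subtracting: σ = (0.601 − -0.0103)/(0.9945 − (-1.282)) = 0.269.
Then μ = -0.0103 − (-1.282)·0.269 = 0.334.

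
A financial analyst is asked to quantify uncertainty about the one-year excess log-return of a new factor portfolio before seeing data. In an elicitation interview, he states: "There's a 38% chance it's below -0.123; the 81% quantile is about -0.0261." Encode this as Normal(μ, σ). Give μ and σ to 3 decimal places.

μ = -0.098, σ = 0.082

The p-quantile of Normal(μ,σ) is μ + z_p·σ, with z_{0.38} = -0.3055 and z_{0.81} = 0.8779.
Eliminate σ: μ = (z₂·x₁ − z₁·x₂)/(z₂ − z₁) = (0.8779·-0.123 − (-0.3055)·-0.0261)/1.183 = -0.098.
Then σ = (x₂ − x₁)/(z₂ − z₁) = (-0.0261 − -0.123)/1.183 = 0.082.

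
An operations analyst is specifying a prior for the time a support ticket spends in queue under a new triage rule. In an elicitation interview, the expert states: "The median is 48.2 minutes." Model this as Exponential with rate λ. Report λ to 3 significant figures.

Exponential median = ln 2 / λ, so λ = ln 2 / 48.2 = 0.0144.

λ ≈ 0.0144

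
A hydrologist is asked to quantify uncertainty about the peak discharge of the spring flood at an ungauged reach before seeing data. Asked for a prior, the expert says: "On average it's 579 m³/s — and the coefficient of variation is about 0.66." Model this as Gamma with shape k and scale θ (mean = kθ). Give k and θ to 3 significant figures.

k ≈ 2.3, θ ≈ 252

For Gamma(k, scale θ): mean = kθ, variance = kθ², so CV = 1/√k.
CV = 0.66, hence k = 1/CV² = 2.3.
Then θ = mean/k = 579/2.3 = 252.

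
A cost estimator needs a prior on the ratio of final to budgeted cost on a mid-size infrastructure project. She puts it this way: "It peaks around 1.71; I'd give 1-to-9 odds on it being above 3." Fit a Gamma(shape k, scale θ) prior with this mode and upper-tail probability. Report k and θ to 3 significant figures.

k ≈ 7.01, θ ≈ 0.284

Gamma(k,θ) with k>1 has mode (k−1)θ, so θ = 1.71/(k−1).
Need P(X < 3) = 0.9 with θ tied to k this way. Start at k = 2, θ = 1.71: P(X<3) ≈ 0.523.
Too low — raise k to concentrate. Iterating converges to k ≈ 7.01.
Then θ = 1.71/(7.01−1) ≈ 0.284.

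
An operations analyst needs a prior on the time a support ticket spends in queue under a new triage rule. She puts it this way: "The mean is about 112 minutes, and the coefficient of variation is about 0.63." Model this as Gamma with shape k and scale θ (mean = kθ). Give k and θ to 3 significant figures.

k ≈ 2.52, θ ≈ 44.5

For Gamma(k, scale θ): mean = kθ, variance = kθ², so CV = 1/√k.
CV = 0.63, hence k = 1/CV² = 2.52.
Then θ = mean/k = 112/2.52 = 44.5.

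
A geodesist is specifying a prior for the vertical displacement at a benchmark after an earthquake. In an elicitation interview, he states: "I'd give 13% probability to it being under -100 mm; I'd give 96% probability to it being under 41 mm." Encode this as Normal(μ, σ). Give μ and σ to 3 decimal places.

μ = -44.798, σ = 49.008

For Normal(μ,σ), the p-quantile is μ + z_p·σ. Here z_{0.13} = -1.126, z_{0.96} = 1.751.
So -100 = μ − 1.126σ and 41 = μ + 1.751σ.
Subtracting: σ = (41 − -100)/(1.751 − (-1.126)) = 49.008.
Then μ = -100 − (-1.126)·49.008 = -44.798.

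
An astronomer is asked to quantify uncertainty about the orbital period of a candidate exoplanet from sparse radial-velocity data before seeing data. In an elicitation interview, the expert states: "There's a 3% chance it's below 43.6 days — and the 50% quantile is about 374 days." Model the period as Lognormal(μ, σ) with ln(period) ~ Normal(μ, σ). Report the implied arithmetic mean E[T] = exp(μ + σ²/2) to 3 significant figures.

E[T] ≈ 718 days

If T ~ Lognormal(μ,σ) then ln T ~ Normal(μ,σ), so the p-quantile of ln T is μ + z_p·σ.
ln(43.6) = 3.775 and ln(374) = 5.924; z_{0.03} = -1.881, z_{0.5} = 0.
σ = (5.924 − 3.775)/(0 − (-1.881)) = 1.143.
μ = 3.775 − (-1.881)·1.143 = 5.924.
E[T] = exp(μ + σ²/2) = exp(5.924 + 0.6529) = 718 days.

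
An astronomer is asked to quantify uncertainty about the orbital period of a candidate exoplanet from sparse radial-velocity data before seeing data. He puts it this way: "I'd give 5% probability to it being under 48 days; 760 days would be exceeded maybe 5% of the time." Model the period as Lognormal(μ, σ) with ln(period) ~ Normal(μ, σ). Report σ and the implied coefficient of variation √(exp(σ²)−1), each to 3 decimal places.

σ ≈ 0.840, CV ≈ 1.012

If T ~ Lognormal(μ,σ) then ln T ~ Normal(μ,σ), so the p-quantile of ln T is μ + z_p·σ.
ln(48) = 3.871 and ln(760) = 6.633; z_{0.05} = -1.645, z_{0.95} = 1.645.
σ = (6.633 − 3.871)/(1.645 − (-1.645)) = 0.840.
μ = 3.871 − (-1.645)·0.840 = 5.252.
CV = √(exp(σ²)−1) = √(exp(0.7050)−1) = 1.012.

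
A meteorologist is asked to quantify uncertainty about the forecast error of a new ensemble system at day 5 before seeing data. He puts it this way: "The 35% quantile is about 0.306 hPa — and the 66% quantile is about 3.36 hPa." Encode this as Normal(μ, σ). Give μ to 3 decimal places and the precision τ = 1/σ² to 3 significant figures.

μ = 1.781, τ = 0.0682

The p-quantile of Normal(μ,σ) is μ + z_p·σ, with z_{0.35} = -0.3853 and z_{0.66} = 0.4125.
Eliminate σ: μ = (z₂·x₁ − z₁·x₂)/(z₂ − z₁) = (0.4125·0.306 − (-0.3853)·3.36)/0.7978 = 1.781.
Then σ = (x₂ − x₁)/(z₂ − z₁) = (3.36 − 0.306)/0.7978 = 3.828.
Precision τ = 1/σ² = 1/3.828² = 0.0682.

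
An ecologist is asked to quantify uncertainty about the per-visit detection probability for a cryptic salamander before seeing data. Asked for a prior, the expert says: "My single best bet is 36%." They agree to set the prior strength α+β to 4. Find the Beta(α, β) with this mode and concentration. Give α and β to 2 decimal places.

For α,β > 1 the Beta mode is (α−1)/(α+β−2). With α+β = 4, the mode is (α−1)/2.
Set (α−1)/2 = 0.36 → α = 1 + 0.36·2 = 1.72.
β = 4 − α = 2.28.

α = 1.72, β = 2.28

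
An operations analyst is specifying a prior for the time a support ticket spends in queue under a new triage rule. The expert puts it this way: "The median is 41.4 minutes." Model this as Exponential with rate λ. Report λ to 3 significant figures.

λ ≈ 0.0167

Exponential median = ln 2 / λ, so λ = ln 2 / 41.4 = 0.0167.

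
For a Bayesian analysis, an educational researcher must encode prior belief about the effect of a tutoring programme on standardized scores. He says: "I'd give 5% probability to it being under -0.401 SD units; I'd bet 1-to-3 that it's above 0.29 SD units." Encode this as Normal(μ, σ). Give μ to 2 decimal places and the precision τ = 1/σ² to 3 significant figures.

For Normal(μ,σ), the p-quantile is μ + z_p·σ. Here z_{0.05} = -1.645, z_{0.75} = 0.6745.
So -0.401 = μ − 1.645σ and 0.29 = μ + 0.6745σ.
Subtracting: σ = (0.29 − -0.401)/(0.6745 − (-1.645)) = 0.30.
Then μ = -0.401 − (-1.645)·0.30 = 0.09.
Precision τ = 1/σ² = 1/0.2979² = 11.3.

μ = 0.09, τ = 11.3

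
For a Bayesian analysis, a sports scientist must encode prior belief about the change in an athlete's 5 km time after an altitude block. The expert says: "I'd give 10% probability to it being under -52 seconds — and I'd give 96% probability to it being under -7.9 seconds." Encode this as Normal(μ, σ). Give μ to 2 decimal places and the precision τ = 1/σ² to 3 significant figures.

For Normal(μ,σ), the p-quantile is μ + z_p·σ. Here z_{0.1} = -1.282, z_{0.96} = 1.751.
So -52 = μ − 1.282σ and -7.9 = μ + 1.751σ.
Subtracting: σ = (-7.9 − -52)/(1.751 − (-1.282)) = 14.54.
Then μ = -52 − (-1.282)·14.54 = -33.36.
Precision τ = 1/σ² = 1/14.54² = 0.00473.

μ = -33.36, τ = 0.00473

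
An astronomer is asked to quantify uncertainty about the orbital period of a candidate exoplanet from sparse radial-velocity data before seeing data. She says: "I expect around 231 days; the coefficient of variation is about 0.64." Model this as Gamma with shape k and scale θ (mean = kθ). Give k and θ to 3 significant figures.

k ≈ 2.44, θ ≈ 94.6

For Gamma(k, scale θ): mean = kθ, variance = kθ², so CV = 1/√k.
CV = 0.64, hence k = 1/CV² = 2.44.
Then θ = mean/k = 231/2.44 = 94.6.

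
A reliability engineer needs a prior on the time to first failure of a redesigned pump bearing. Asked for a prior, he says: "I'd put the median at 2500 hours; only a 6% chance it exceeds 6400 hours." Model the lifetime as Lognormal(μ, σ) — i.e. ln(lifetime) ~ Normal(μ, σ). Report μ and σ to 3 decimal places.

If T ~ Lognormal(μ,σ) then ln T ~ Normal(μ,σ), so the p-quantile of ln T is μ + z_p·σ.
ln(2500) = 7.824 and ln(6400) = 8.764; z_{0.5} = 0, z_{0.94} = 1.555.
σ = (8.764 − 7.824)/(1.555 − (0)) = 0.605.
μ = 7.824 − (0)·0.605 = 7.824.

μ ≈ 7.824, σ ≈ 0.605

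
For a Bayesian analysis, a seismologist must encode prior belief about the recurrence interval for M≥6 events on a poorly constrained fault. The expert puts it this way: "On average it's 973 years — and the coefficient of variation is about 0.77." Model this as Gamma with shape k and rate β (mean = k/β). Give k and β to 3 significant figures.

k ≈ 1.69, β ≈ 0.00173

For Gamma(k, rate β): mean = k/β, variance = k/β², so CV = 1/√k.
CV = 0.77, hence k = 1/CV² = 1.69.
Then β = k/mean = 1.69/973 = 0.00173.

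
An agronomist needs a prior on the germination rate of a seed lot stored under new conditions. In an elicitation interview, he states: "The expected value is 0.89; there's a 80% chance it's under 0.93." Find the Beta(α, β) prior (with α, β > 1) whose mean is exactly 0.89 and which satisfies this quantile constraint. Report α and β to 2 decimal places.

With mean 0.89 fixed, write α = 0.89s, β = 0.11s where s = α+β.
Need P(θ < 0.93) = 0.8 under Beta(0.89s, 0.11s). Normal approximation: (q−m)/√(m(1−m)/s) ≈ z_{0.8} = 0.842, so s ≈ 0.89·0.11·(0.842)²/(0.93−0.89)² = 43.3.
At s = 43.3: P(θ<0.93) ≈ 0.795. Adjusting to match 0.8 gives s ≈ 44.89.
So α = 0.89·44.89 ≈ 39.96, β = 0.11·44.89 ≈ 4.94.

α ≈ 39.96, β ≈ 4.94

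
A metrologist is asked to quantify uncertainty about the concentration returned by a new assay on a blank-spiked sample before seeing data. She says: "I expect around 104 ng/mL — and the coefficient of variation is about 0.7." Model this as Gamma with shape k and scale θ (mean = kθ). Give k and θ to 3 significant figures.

k ≈ 2.04, θ ≈ 51

For Gamma(k, scale θ): mean = kθ, variance = kθ², so CV = 1/√k.
CV = 0.7, hence k = 1/CV² = 2.04.
Then θ = mean/k = 104/2.04 = 51.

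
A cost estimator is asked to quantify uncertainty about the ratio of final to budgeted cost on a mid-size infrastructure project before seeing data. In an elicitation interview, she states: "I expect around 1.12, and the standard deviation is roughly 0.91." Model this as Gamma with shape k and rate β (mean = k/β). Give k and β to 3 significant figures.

For Gamma(k, rate β): mean = k/β, variance = k/β², so CV = 1/√k.
CV = SD/mean = 0.91/1.12 = 0.8125, hence k = 1/CV² = 1.51.
Then β = k/mean = 1.51/1.12 = 1.35.

k ≈ 1.51, β ≈ 1.35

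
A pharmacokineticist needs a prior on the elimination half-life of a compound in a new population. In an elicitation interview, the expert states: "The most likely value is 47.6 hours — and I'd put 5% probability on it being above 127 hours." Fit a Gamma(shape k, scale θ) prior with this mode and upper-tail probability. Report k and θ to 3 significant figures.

Gamma(k,θ) with k>1 has mode (k−1)θ, so θ = 47.6/(k−1).
Need P(X < 127) = 0.95 with θ tied to k this way. Start at k = 2, θ = 47.6: P(X<127) ≈ 0.745.
Too low — raise k to concentrate. Iterating converges to k ≈ 3.8.
Then θ = 47.6/(3.8−1) ≈ 17.

k ≈ 3.8, θ ≈ 17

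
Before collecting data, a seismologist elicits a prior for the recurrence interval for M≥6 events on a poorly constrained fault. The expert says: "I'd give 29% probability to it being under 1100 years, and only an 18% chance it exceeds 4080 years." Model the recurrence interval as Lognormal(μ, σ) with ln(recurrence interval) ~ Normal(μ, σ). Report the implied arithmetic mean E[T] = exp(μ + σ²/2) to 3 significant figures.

E[T] ≈ 2680 years

If T ~ Lognormal(μ,σ) then ln T ~ Normal(μ,σ), so the p-quantile of ln T is μ + z_p·σ.
ln(1100) = 7.003 and ln(4080) = 8.314; z_{0.29} = -0.5534, z_{0.82} = 0.9154.
σ = (8.314 − 7.003)/(0.9154 − (-0.5534)) = 0.892.
μ = 7.003 − (-0.5534)·0.892 = 7.497.
E[T] = exp(μ + σ²/2) = exp(7.497 + 0.3982) = 2680 years.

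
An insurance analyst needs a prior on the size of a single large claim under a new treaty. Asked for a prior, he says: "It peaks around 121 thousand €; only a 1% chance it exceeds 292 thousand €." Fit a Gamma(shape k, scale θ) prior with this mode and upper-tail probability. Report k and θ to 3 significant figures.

Gamma(k,θ) with k>1 has mode (k−1)θ, so θ = 121/(k−1).
Need P(X < 292) = 0.99 with θ tied to k this way. Start at k = 2, θ = 121: P(X<292) ≈ 0.694.
Too low — raise k to concentrate. Iterating converges to k ≈ 7.09.
Then θ = 121/(7.09−1) ≈ 19.9.

k ≈ 7.09, θ ≈ 19.9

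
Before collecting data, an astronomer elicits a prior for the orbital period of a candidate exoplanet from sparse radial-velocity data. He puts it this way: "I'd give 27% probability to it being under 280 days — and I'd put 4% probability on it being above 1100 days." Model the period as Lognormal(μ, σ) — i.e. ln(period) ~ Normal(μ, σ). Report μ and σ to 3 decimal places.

If T ~ Lognormal(μ,σ) then ln T ~ Normal(μ,σ), so the p-quantile of ln T is μ + z_p·σ.
ln(280) = 5.635 and ln(1100) = 7.003; z_{0.27} = -0.6128, z_{0.96} = 1.751.
σ = (7.003 − 5.635)/(1.751 − (-0.6128)) = 0.579.
μ = 5.635 − (-0.6128)·0.579 = 5.990.

μ ≈ 5.990, σ ≈ 0.579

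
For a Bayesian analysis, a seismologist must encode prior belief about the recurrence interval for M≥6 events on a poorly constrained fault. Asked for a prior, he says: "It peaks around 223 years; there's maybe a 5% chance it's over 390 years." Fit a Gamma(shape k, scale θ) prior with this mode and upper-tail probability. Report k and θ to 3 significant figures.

Gamma(k,θ) with k>1 has mode (k−1)θ, so θ = 223/(k−1).
Need P(X < 390) = 0.95 with θ tied to k this way. Start at k = 2, θ = 223: P(X<390) ≈ 0.522.
Too low — raise k to concentrate. Iterating converges to k ≈ 9.93.
Then θ = 223/(9.93−1) ≈ 25.

k ≈ 9.93, θ ≈ 25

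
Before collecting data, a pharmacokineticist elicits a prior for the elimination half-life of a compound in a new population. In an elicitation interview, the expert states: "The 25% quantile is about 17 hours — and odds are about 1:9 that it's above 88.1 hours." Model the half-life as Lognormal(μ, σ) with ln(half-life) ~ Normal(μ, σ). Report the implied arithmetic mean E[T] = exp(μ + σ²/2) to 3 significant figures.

E[T] ≈ 42.7 hours

If T ~ Lognormal(μ,σ) then ln T ~ Normal(μ,σ), so the p-quantile of ln T is μ + z_p·σ.
ln(17) = 2.833 and ln(88.1) = 4.478; z_{0.25} = -0.6745, z_{0.9} = 1.282.
σ = (4.478 − 2.833)/(1.282 − (-0.6745)) = 0.841.
μ = 2.833 − (-0.6745)·0.841 = 3.401.
E[T] = exp(μ + σ²/2) = exp(3.401 + 0.3537) = 42.7 hours.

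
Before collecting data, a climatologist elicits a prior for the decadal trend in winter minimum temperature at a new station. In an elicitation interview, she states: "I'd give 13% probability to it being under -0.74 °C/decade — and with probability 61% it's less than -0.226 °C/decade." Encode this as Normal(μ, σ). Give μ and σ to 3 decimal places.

μ = -0.328, σ = 0.366

The p-quantile of Normal(μ,σ) is μ + z_p·σ, with z_{0.13} = -1.126 and z_{0.61} = 0.2793.
Eliminate σ: μ = (z₂·x₁ − z₁·x₂)/(z₂ − z₁) = (0.2793·-0.74 − (-1.126)·-0.226)/1.406 = -0.328.
Then σ = (x₂ − x₁)/(z₂ − z₁) = (-0.226 − -0.74)/1.406 = 0.366.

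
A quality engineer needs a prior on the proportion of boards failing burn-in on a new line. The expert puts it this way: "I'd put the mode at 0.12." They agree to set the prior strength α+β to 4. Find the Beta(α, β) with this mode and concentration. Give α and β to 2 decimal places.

For α,β > 1 the Beta mode is (α−1)/(α+β−2). With α+β = 4, the mode is (α−1)/2.
Set (α−1)/2 = 0.12 → α = 1 + 0.12·2 = 1.24.
β = 4 − α = 2.76.

α = 1.24, β = 2.76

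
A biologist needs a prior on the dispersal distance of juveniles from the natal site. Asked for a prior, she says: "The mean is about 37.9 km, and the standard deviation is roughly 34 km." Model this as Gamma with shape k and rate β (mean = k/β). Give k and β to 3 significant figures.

For Gamma(k, rate β): mean = k/β, variance = k/β², so CV = 1/√k.
CV = SD/mean = 34/37.9 = 0.8971, hence k = 1/CV² = 1.24.
Then β = k/mean = 1.24/37.9 = 0.0328.

k ≈ 1.24, β ≈ 0.0328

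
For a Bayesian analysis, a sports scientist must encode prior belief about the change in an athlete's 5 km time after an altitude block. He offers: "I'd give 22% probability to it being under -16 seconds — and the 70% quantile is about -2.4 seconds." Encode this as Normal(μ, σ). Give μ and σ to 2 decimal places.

μ = -7.90, σ = 10.49

For Normal(μ,σ), the p-quantile is μ + z_p·σ. Here z_{0.22} = -0.7722, z_{0.7} = 0.5244.
So -16 = μ − 0.7722σ and -2.4 = μ + 0.5244σ.
Subtracting: σ = (-2.4 − -16)/(0.5244 − (-0.7722)) = 10.49.
Then μ = -16 − (-0.7722)·10.49 = -7.90.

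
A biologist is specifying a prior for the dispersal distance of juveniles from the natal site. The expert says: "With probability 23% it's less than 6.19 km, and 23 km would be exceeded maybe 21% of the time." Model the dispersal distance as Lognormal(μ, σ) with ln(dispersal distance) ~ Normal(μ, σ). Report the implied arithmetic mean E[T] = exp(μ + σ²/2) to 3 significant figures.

If T ~ Lognormal(μ,σ) then ln T ~ Normal(μ,σ), so the p-quantile of ln T is μ + z_p·σ.
ln(6.19) = 1.823 and ln(23) = 3.135; z_{0.23} = -0.7388, z_{0.79} = 0.8064.
σ = (3.135 − 1.823)/(0.8064 − (-0.7388)) = 0.849.
μ = 1.823 − (-0.7388)·0.849 = 2.451.
E[T] = exp(μ + σ²/2) = exp(2.451 + 0.3607) = 16.6 km.

E[T] ≈ 16.6 km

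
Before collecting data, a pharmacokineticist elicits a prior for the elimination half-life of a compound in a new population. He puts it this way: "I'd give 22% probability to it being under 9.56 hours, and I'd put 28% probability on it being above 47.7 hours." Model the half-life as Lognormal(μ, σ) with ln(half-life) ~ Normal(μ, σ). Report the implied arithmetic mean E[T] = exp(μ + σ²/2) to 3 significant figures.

If T ~ Lognormal(μ,σ) then ln T ~ Normal(μ,σ), so the p-quantile of ln T is μ + z_p·σ.
ln(9.56) = 2.258 and ln(47.7) = 3.865; z_{0.22} = -0.7722, z_{0.72} = 0.5828.
σ = (3.865 − 2.258)/(0.5828 − (-0.7722)) = 1.186.
μ = 2.258 − (-0.7722)·1.186 = 3.174.
E[T] = exp(μ + σ²/2) = exp(3.174 + 0.7035) = 48.3 hours.

E[T] ≈ 48.3 hours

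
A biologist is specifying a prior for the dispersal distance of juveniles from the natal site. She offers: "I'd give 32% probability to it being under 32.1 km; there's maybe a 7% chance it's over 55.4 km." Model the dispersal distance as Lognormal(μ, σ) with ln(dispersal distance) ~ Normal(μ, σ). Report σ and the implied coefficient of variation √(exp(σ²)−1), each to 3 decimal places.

If T ~ Lognormal(μ,σ) then ln T ~ Normal(μ,σ), so the p-quantile of ln T is μ + z_p·σ.
ln(32.1) = 3.469 and ln(55.4) = 4.015; z_{0.32} = -0.4677, z_{0.93} = 1.476.
σ = (4.015 − 3.469)/(1.476 − (-0.4677)) = 0.281.
μ = 3.469 − (-0.4677)·0.281 = 3.600.
CV = √(exp(σ²)−1) = √(exp(0.0788)−1) = 0.286.

σ ≈ 0.281, CV ≈ 0.286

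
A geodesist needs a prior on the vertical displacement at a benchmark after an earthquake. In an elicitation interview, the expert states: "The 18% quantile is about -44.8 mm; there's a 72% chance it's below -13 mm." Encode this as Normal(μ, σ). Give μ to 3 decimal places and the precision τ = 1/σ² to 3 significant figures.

μ = -25.371, τ = 0.00222

The p-quantile of Normal(μ,σ) is μ + z_p·σ, with z_{0.18} = -0.9154 and z_{0.72} = 0.5828.
Eliminate σ: μ = (z₂·x₁ − z₁·x₂)/(z₂ − z₁) = (0.5828·-44.8 − (-0.9154)·-13)/1.498 = -25.371.
Then σ = (x₂ − x₁)/(z₂ − z₁) = (-13 − -44.8)/1.498 = 21.225.
Precision τ = 1/σ² = 1/21.23² = 0.00222.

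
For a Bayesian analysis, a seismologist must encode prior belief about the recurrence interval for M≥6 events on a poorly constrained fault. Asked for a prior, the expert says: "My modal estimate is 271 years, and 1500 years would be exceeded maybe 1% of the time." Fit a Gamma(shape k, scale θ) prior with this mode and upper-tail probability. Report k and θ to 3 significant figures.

k ≈ 2.3, θ ≈ 209

Gamma(k,θ) with k>1 has mode (k−1)θ, so θ = 271/(k−1).
Need P(X < 1500) = 0.99 with θ tied to k this way. Start at k = 2, θ = 271: P(X<1500) ≈ 0.974.
Too low — raise k to concentrate. Iterating converges to k ≈ 2.3.
Then θ = 271/(2.3−1) ≈ 209.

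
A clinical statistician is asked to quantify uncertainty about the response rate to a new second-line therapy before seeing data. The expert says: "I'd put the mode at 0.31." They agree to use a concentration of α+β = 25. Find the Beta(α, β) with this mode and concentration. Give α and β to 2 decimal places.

α = 8.13, β = 16.87

For α,β > 1 the Beta mode is (α−1)/(α+β−2). With α+β = 25, the mode is (α−1)/23.
Set (α−1)/23 = 0.31 → α = 1 + 0.31·23 = 8.13.
β = 25 − α = 16.87.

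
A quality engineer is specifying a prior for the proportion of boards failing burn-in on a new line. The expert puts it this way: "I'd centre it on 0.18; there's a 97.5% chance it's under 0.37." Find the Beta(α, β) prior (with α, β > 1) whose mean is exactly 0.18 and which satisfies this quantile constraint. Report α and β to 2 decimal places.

With mean 0.18 fixed, write α = 0.18s, β = 0.82s where s = α+β.
Need P(θ < 0.37) = 0.975 under Beta(0.18s, 0.82s). Normal approximation: (q−m)/√(m(1−m)/s) ≈ z_{0.975} = 1.96, so s ≈ 0.18·0.82·(1.96)²/(0.37−0.18)² = 15.7.
At s = 15.7: P(θ<0.37) ≈ 0.960. Adjusting to match 0.975 gives s ≈ 20.13.
So α = 0.18·20.13 ≈ 3.62, β = 0.82·20.13 ≈ 16.50.

α ≈ 3.62, β ≈ 16.50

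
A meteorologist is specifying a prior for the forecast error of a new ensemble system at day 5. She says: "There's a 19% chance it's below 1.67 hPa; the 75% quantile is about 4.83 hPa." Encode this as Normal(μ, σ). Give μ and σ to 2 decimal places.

μ = 3.46, σ = 2.04

The p-quantile of Normal(μ,σ) is μ + z_p·σ, with z_{0.19} = -0.8779 and z_{0.75} = 0.6745.
Eliminate σ: μ = (z₂·x₁ − z₁·x₂)/(z₂ − z₁) = (0.6745·1.67 − (-0.8779)·4.83)/1.552 = 3.46.
Then σ = (x₂ − x₁)/(z₂ − z₁) = (4.83 − 1.67)/1.552 = 2.04.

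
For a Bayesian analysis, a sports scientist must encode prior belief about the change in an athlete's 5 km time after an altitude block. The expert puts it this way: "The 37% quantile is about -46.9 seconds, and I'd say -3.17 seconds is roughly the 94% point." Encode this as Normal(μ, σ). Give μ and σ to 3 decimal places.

μ = -39.208, σ = 23.179

For Normal(μ,σ), the p-quantile is μ + z_p·σ. Here z_{0.37} = -0.3319, z_{0.94} = 1.555.
So -46.9 = μ − 0.3319σ and -3.17 = μ + 1.555σ.
Subtracting: σ = (-3.17 − -46.9)/(1.555 − (-0.3319)) = 23.179.
Then μ = -46.9 − (-0.3319)·23.179 = -39.208.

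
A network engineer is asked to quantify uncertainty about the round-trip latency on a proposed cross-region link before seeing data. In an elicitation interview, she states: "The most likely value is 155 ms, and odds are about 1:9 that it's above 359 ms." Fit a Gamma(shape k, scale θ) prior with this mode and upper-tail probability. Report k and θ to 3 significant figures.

Gamma(k,θ) with k>1 has mode (k−1)θ, so θ = 155/(k−1).
Need P(X < 359) = 0.9 with θ tied to k this way. Start at k = 2, θ = 155: P(X<359) ≈ 0.673.
Too low — raise k to concentrate. Iterating converges to k ≈ 3.73.
Then θ = 155/(3.73−1) ≈ 56.9.

k ≈ 3.73, θ ≈ 56.9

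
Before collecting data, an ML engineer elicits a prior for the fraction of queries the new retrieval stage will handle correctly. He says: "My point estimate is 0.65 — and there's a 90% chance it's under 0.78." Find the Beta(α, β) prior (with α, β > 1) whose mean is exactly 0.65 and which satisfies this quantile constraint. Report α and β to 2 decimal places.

α ≈ 13.36, β ≈ 7.19

With mean 0.65 fixed, write α = 0.65s, β = 0.35s where s = α+β.
Need P(θ < 0.78) = 0.9 under Beta(0.65s, 0.35s). Normal approximation: (q−m)/√(m(1−m)/s) ≈ z_{0.9} = 1.28, so s ≈ 0.65·0.35·(1.28)²/(0.78−0.65)² = 22.1.
At s = 22.1: P(θ<0.78) ≈ 0.909. Adjusting to match 0.9 gives s ≈ 20.55.
So α = 0.65·20.55 ≈ 13.36, β = 0.35·20.55 ≈ 7.19.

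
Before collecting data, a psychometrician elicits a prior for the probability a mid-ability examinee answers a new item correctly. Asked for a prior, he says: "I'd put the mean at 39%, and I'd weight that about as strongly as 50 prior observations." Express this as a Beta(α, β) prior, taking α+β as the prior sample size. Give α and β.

α = 19.5, β = 30.5

Under the effective-sample-size interpretation, Beta(α, β) has prior mean α/(α+β) and prior sample size α+β.
So α+β = 50 and α/(α+β) = 0.39, giving α = 0.39·50 = 19.5 and β = 50 − 19.5 = 30.5.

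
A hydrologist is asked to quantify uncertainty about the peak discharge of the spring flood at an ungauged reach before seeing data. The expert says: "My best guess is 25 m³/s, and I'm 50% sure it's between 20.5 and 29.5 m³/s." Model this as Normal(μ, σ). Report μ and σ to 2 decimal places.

μ = 25.00, σ = 6.67

A symmetric 50% interval runs μ ± z·σ with z = 0.6745.
Half-width = 4.5, so σ = 4.5/0.6745 = 6.67.
μ is the stated best guess, 25.00.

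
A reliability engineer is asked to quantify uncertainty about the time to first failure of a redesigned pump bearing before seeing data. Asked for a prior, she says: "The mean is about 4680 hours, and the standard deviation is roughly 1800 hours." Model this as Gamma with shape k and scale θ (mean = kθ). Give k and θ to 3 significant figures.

k ≈ 6.76, θ ≈ 692

For Gamma(k, scale θ): mean = kθ, variance = kθ², so CV = 1/√k.
CV = SD/mean = 1800/4680 = 0.3846, hence k = 1/CV² = 6.76.
Then θ = mean/k = 4680/6.76 = 692.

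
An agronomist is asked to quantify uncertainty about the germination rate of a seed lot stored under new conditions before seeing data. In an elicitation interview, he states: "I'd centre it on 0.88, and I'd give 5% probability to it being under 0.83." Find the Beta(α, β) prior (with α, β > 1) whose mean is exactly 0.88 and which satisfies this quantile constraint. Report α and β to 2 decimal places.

α ≈ 113.63, β ≈ 15.49

With mean 0.88 fixed, write α = 0.88s, β = 0.12s where s = α+β.
Need P(θ < 0.83) = 0.05 under Beta(0.88s, 0.12s). Normal approximation: (q−m)/√(m(1−m)/s) ≈ z_{0.05} = -1.64, so s ≈ 0.88·0.12·(-1.64)²/(0.83−0.88)² = 114.3.
At s = 114.3: P(θ<0.83) ≈ 0.060. Adjusting to match 0.05 gives s ≈ 129.12.
So α = 0.88·129.12 ≈ 113.63, β = 0.12·129.12 ≈ 15.49.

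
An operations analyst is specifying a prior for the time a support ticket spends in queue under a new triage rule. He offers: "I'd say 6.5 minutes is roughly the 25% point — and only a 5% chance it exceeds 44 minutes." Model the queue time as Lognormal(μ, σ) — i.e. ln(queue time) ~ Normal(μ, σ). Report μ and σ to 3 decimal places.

μ ≈ 2.428, σ ≈ 0.825

If T ~ Lognormal(μ,σ) then ln T ~ Normal(μ,σ), so the p-quantile of ln T is μ + z_p·σ.
ln(6.5) = 1.872 and ln(44) = 3.784; z_{0.25} = -0.6745, z_{0.95} = 1.645.
σ = (3.784 − 1.872)/(1.645 − (-0.6745)) = 0.825.
μ = 1.872 − (-0.6745)·0.825 = 2.428.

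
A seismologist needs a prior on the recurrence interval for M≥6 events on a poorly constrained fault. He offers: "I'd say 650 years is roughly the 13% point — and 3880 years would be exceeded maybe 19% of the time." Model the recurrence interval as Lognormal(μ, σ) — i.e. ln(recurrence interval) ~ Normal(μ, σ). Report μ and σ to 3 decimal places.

μ ≈ 7.481, σ ≈ 0.891

If T ~ Lognormal(μ,σ) then ln T ~ Normal(μ,σ), so the p-quantile of ln T is μ + z_p·σ.
ln(650) = 6.477 and ln(3880) = 8.264; z_{0.13} = -1.126, z_{0.81} = 0.8779.
σ = (8.264 − 6.477)/(0.8779 − (-1.126)) = 0.891.
μ = 6.477 − (-1.126)·0.891 = 7.481.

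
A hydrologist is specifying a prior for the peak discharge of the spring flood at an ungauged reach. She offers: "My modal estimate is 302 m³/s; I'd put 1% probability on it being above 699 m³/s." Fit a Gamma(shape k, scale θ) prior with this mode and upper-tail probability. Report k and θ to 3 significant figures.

Gamma(k,θ) with k>1 has mode (k−1)θ, so θ = 302/(k−1).
Need P(X < 699) = 0.99 with θ tied to k this way. Start at k = 2, θ = 302: P(X<699) ≈ 0.672.
Too low — raise k to concentrate. Iterating converges to k ≈ 7.77.
Then θ = 302/(7.77−1) ≈ 44.6.

k ≈ 7.77, θ ≈ 44.6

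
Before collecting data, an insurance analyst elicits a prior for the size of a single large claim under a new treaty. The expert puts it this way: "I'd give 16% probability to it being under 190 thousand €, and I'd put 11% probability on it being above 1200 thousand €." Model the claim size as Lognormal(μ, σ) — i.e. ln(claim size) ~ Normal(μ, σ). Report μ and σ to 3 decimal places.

μ ≈ 6.072, σ ≈ 0.830

If T ~ Lognormal(μ,σ) then ln T ~ Normal(μ,σ), so the p-quantile of ln T is μ + z_p·σ.
ln(190) = 5.247 and ln(1200) = 7.09; z_{0.16} = -0.9945, z_{0.89} = 1.227.
σ = (7.09 − 5.247)/(1.227 − (-0.9945)) = 0.830.
μ = 5.247 − (-0.9945)·0.830 = 6.072.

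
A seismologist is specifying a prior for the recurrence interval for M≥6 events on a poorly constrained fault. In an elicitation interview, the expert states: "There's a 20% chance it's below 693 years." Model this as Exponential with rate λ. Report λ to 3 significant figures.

P(T < 693.0) = 1 − e^(−λ·693.0) = 0.2, so λ = −ln(1−0.2)/693.0 = −ln(0.8)/693.0 = 0.000322.

λ ≈ 0.000322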